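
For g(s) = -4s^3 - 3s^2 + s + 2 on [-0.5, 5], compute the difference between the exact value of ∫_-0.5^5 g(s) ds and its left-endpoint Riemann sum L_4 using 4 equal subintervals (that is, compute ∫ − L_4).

Exact integral: ∫_-0.5^5 g(s) ds = -726.6875.
L_4 = -387.3203125.
Error = -726.6875 − (-387.3203125) = -339.3671875.

-339.3671875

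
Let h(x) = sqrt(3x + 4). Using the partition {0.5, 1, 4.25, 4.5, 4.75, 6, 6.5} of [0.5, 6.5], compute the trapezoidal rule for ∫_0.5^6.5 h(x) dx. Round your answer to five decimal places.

22.27513

Subinterval widths: 0.5, 3.25, 0.25, 0.25, 1.25, 0.5.
h(0.5) ≈ 2.34521, h(1) ≈ 2.64575, h(4.25) ≈ 4.09268, h(4.5) ≈ 4.18330, h(4.75) ≈ 4.27200, h(6) ≈ 4.69042, h(6.5) ≈ 4.84768.
On each subinterval the trapezoid contributes (Δx_i/2)·[h(x_{i-1}) + h(x_i)].
Sum ≈ 22.27513.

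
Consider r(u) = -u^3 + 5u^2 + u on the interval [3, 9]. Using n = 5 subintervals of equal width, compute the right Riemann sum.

Δu = (9 − 3)/5 = 1.2.
Right endpoints: 4.2, 5.4, 6.6, 7.8, 9.
r(4.2) = 18.312, r(5.4) = -6.264, r(6.6) = -63.096, r(7.8) = -162.552, r(9) = -315.
Sum = Δu · [r(4.2) + r(5.4) + r(6.6) + r(7.8) + r(9)].
Sum = -634.32.

-634.32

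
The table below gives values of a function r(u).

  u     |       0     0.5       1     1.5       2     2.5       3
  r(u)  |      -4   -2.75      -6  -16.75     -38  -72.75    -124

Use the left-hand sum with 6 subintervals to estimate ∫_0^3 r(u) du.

-70.125

Δu = 0.5.
Sum = 0.5·[(-4) + (-2.75) + (-6) + (-16.75) + (-38) + (-72.75)] = -70.125.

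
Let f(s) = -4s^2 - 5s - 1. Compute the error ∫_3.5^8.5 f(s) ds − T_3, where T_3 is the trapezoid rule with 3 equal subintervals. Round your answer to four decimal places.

9.2593

Exact integral: ∫_3.5^8.5 f(s) ds ≈ -916.666667.
T_3 ≈ -925.925926.
Error ≈ -916.666667 − (-925.925926) ≈ 9.2593.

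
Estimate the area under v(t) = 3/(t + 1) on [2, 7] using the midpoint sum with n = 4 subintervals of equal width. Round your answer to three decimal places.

2.924

Δt = (7 − 2)/4 = 1.25.
Midpoints: 2.625, 3.875, 5.125, 6.375.
v(2.625) = 24/29, v(3.875) = 8/13, v(5.125) = 24/49, v(6.375) = 24/59.
Sum = Δt · [v(2.625) + v(3.875) + v(5.125) + v(6.375)].
Sum ≈ 2.924.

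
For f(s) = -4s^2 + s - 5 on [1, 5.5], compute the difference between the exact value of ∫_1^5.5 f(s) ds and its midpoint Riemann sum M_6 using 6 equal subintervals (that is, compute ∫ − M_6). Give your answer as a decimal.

-0.84375

Exact integral: ∫_1^5.5 f(s) ds = -228.375.
M_6 = -227.53125.
Error = -228.375 − (-227.53125) = -0.84375.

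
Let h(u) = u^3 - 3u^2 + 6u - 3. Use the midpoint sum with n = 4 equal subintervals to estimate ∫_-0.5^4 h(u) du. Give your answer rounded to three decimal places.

Δu = (4 − (-0.5))/4 = 1.125.
Midpoints: 0.0625, 1.1875, 2.3125, 3.4375.
h(0.0625) = -10799/4096, h(1.1875) = 6427/4096, h(2.3125) = 29485/4096, h(3.4375) = 93367/4096.
Sum = Δu · [h(0.0625) + h(1.1875) + h(2.3125) + h(3.4375)].
Sum ≈ 32.542.

32.542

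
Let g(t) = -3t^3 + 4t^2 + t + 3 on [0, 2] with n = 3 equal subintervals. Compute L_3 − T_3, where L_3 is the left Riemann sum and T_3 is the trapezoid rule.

2

L_3 ≈ 7.925926.
T_3 ≈ 5.925926.
L_3 − T_3 = 2.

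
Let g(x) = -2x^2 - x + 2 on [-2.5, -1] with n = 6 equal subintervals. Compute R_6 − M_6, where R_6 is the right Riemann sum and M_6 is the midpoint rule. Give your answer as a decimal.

1.078125

R_6 = -3.03125.
M_6 = -4.109375.
R_6 − M_6 = 1.078125.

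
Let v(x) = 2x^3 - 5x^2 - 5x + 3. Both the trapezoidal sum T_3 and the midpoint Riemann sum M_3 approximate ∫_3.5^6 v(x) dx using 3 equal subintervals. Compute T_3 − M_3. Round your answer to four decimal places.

10.1997

T_3 ≈ 239.351852.
M_3 ≈ 229.152199.
T_3 − M_3 ≈ 10.1997.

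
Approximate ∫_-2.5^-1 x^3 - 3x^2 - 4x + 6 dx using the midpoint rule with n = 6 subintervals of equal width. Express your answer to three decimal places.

Δx = (-1 − (-2.5))/6 = 0.25.
Midpoints: -2.375, -2.125, -1.875, -1.625, -1.375, -1.125.
f(-2.375) = -7587/512, f(-2.125) = -4425/512, f(-1.875) = -1863/512, f(-1.625) = 147/512, f(-1.375) = 1653/512, f(-1.125) = 2703/512.
Sum = Δx · [f(-2.375) + f(-2.125) + f(-1.875) + ...].
Sum ≈ -4.576.

-4.576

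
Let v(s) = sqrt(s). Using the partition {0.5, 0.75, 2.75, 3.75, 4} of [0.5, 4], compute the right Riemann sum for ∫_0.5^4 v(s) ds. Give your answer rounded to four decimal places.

5.9696

Subinterval widths: 0.25, 2, 1, 0.25.
Right endpoints: 0.75, 2.75, 3.75, 4.
v(0.75) ≈ 0.8660, v(2.75) ≈ 1.6583, v(3.75) ≈ 1.9365, v(4) ≈ 2.0000.
Sum = Σ Δs_i · v(s_i).
Sum ≈ 5.9696.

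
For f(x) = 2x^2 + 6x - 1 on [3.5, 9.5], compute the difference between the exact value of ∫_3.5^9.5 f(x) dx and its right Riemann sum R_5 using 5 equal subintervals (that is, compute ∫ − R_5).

Exact integral: ∫_3.5^9.5 f(x) dx = 771.
R_5 = 889.08.
Error = 771 − 889.08 = -118.08.

-118.08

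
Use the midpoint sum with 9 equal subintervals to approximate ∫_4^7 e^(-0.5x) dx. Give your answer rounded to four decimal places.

Δx = (7 − 4)/9 = 1/3.
Midpoints: 25/6, 4.5, 29/6, 31/6, 5.5, 35/6, 37/6, 6.5, 41/6.
f(25/6) ≈ 0.1245, f(4.5) ≈ 0.1054, f(29/6) ≈ 0.0892, f(31/6) ≈ 0.0755, f(5.5) ≈ 0.0639, f(35/6) ≈ 0.0541, f(37/6) ≈ 0.0458, f(6.5) ≈ 0.0388, f(41/6) ≈ 0.0328.
Sum = Δx · [f(25/6) + f(4.5) + f(29/6) + ...].
Sum ≈ 0.2100.

0.2100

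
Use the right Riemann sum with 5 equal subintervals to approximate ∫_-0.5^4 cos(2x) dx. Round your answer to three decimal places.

Δx = (4 − (-0.5))/5 = 0.9.
Right endpoints: 0.4, 1.3, 2.2, 3.1, 4.
f(0.4) ≈ 0.697, f(1.3) ≈ -0.857, f(2.2) ≈ -0.307, f(3.1) ≈ 0.997, f(4) ≈ -0.146.
Sum = Δx · [f(0.4) + f(1.3) + f(2.2) + f(3.1) + f(4)].
Sum ≈ 0.345.

0.345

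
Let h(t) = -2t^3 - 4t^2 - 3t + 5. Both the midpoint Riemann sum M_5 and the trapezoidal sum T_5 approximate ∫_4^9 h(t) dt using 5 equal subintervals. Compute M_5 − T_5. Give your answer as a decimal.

M_5 = -4093.75.
T_5 = -4147.5.
M_5 − T_5 = 53.75.

53.75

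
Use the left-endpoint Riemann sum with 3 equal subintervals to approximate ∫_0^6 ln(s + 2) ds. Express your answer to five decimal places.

Δs = (6 − 0)/3 = 2.
Left endpoints: 0, 2, 4.
f(0) ≈ 0.69315, f(2) ≈ 1.38629, f(4) ≈ 1.79176.
Sum = Δs · [f(0) + f(2) + f(4)].
Sum ≈ 7.74240.

7.74240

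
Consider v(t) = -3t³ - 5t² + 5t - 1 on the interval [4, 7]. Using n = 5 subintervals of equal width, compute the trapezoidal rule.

Δt = (7 − 4)/5 = 0.6.
v(4) = -253, v(4.6) = -375.808, v(5.2) = -532.024, v(5.8) = -725.536, v(6.4) = -960.232, v(7) = -1240.
T_5 = (Δt/2)·[v(t_0) + 2v(t_1) + ... + 2v(t_{4}) + v(t_5)].
Sum = -2004.06.

-2004.06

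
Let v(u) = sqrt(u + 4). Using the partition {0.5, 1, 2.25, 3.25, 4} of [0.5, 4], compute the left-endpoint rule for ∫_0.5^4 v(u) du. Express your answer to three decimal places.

Subinterval widths: 0.5, 1.25, 1, 0.75.
Left endpoints: 0.5, 1, 2.25, 3.25.
v(0.5) ≈ 2.121, v(1) ≈ 2.236, v(2.25) ≈ 2.500, v(3.25) ≈ 2.693.
Sum = Σ Δu_i · v(u_i).
Sum ≈ 8.375.

8.375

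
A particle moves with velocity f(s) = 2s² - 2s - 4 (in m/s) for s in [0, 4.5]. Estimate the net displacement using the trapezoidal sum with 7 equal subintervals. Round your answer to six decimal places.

23.119898

Δs = (4.5 − 0)/7 = 9/14.
f(0) = -4, f(9/14) = -437/98, f(9/7) = -160/49, f(27/14) = -41/98, f(18/7) = 200/49, f(45/14) = 1003/98, f(27/7) = 884/49, f(4.5) = 27.5.
T_7 = (Δs/2)·[f(s_0) + 2f(s_1) + ... + 2f(s_{6}) + f(s_7)].
Sum ≈ 23.119898.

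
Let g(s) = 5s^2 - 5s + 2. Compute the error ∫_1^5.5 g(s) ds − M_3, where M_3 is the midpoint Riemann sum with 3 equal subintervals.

Exact integral: ∫_1^5.5 g(s) ds = 211.5.
M_3 = 207.28125.
Error = 211.5 − 207.28125 = 4.21875.

4.21875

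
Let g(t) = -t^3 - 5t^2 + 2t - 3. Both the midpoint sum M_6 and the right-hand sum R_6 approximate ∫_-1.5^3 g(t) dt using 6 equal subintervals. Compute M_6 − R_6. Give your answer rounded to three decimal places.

M_6 ≈ -74.83008.
R_6 = -100.08984375.
M_6 − R_6 ≈ 25.260.

25.260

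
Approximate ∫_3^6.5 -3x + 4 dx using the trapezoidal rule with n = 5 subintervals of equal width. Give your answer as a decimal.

Δx = (6.5 − 3)/5 = 0.7.
f(3) = -5, f(3.7) = -7.1, f(4.4) = -9.2, f(5.1) = -11.3, f(5.8) = -13.4, f(6.5) = -15.5.
T_5 = (Δx/2)·[f(x_0) + 2f(x_1) + ... + 2f(x_{4}) + f(x_5)].
Sum = -35.875.

-35.875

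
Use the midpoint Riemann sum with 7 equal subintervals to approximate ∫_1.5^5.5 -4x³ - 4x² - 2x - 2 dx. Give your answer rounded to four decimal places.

Δx = (5.5 − 1.5)/7 = 4/7.
Midpoints: 25/14, 33/14, 41/14, 3.5, 57/14, 65/14, 73/14.
f(25/14) = -28197/686, f(33/14) = -55789/686, f(41/14) = -97845/686, f(3.5) = -229.5, f(57/14) = -237637/686, f(65/14) = -341517/686, f(73/14) = -472149/686.
Sum = Δx · [f(25/14) + f(33/14) + f(41/14) + ...].
Sum ≈ -1158.3265.

-1158.3265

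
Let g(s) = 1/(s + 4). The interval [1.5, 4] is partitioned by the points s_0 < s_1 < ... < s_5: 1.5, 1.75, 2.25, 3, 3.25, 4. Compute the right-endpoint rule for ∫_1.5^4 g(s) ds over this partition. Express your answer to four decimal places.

0.3589

Subinterval widths: 0.25, 0.5, 0.75, 0.25, 0.75.
Right endpoints: 1.75, 2.25, 3, 3.25, 4.
g(1.75) = 4/23, g(2.25) = 0.16, g(3) = 1/7, g(3.25) = 4/29, g(4) = 0.125.
Sum = Σ Δs_i · g(s_i).
Sum ≈ 0.3589.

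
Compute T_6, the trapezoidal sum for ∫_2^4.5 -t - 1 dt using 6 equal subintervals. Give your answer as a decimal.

-10.625

Δt = (4.5 − 2)/6 = 5/12.
f(2) = -3, f(29/12) = -41/12, f(17/6) = -23/6, f(3.25) = -4.25, f(11/3) = -14/3, f(49/12) = -61/12, f(4.5) = -5.5.
T_6 = (Δt/2)·[f(t_0) + 2f(t_1) + ... + 2f(t_{5}) + f(t_6)].
Sum = -10.625.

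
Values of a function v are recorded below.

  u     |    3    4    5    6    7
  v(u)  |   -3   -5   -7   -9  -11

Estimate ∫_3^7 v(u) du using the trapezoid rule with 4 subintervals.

-28

Δu = 1.
T_4 = (1/2)·[(-3) + 2·(-5) + 2·(-7) + 2·(-9) + (-11)] = -28.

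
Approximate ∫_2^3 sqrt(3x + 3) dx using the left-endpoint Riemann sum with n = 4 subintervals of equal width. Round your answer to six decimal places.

3.179243

Δx = (3 − 2)/4 = 0.25.
Left endpoints: 2, 2.25, 2.5, 2.75.
f(2) ≈ 3.000000, f(2.25) ≈ 3.122499, f(2.5) ≈ 3.240370, f(2.75) ≈ 3.354102.
Sum = Δx · [f(2) + f(2.25) + f(2.5) + f(2.75)].
Sum ≈ 3.179243.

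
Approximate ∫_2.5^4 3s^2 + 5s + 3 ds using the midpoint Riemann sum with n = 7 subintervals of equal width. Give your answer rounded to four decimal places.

77.2328

Δs = (4 − 2.5)/7 = 3/14.
Midpoints: 73/28, 79/28, 85/28, 3.25, 97/28, 103/28, 109/28.
f(73/28) = 28559/784, f(79/28) = 32135/784, f(85/28) = 35927/784, f(3.25) = 50.9375, f(97/28) = 44159/784, f(103/28) = 48599/784, f(109/28) = 53255/784.
Sum = Δs · [f(73/28) + f(79/28) + f(85/28) + ...].
Sum ≈ 77.2328.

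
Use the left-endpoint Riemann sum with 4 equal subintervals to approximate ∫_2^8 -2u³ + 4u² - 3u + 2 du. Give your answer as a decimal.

-915

Δu = (8 − 2)/4 = 1.5.
Left endpoints: 2, 3.5, 5, 6.5.
f(2) = -4, f(3.5) = -45.25, f(5) = -163, f(6.5) = -397.75.
Sum = Δu · [f(2) + f(3.5) + f(5) + f(6.5)].
Sum = -915.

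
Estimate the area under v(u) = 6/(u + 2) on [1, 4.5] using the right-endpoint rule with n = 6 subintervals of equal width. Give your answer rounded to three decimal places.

4.340

Δu = (4.5 − 1)/6 = 7/12.
Right endpoints: 19/12, 13/6, 2.75, 10/3, 47/12, 4.5.
v(19/12) = 72/43, v(13/6) = 1.44, v(2.75) = 24/19, v(10/3) = 1.125, v(47/12) = 72/71, v(4.5) = 12/13.
Sum = Δu · [v(19/12) + v(13/6) + v(2.75) + ...].
Sum ≈ 4.340.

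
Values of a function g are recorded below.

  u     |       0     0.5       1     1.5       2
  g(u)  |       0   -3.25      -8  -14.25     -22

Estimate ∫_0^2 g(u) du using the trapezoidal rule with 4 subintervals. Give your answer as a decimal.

-18.25

Δu = 0.5.
T_4 = (0.5/2)·[0 + 2·(-3.25) + 2·(-8) + 2·(-14.25) + (-22)] = -18.25.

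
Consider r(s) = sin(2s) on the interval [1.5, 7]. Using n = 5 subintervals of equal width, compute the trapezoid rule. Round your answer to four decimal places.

Δs = (7 − 1.5)/5 = 1.1.
r(1.5) ≈ 0.1411, r(2.6) ≈ -0.8835, r(3.7) ≈ 0.8987, r(4.8) ≈ -0.1743, r(5.9) ≈ -0.6935, r(7) ≈ 0.9906.
T_5 = (Δs/2)·[r(s_0) + 2r(s_1) + ... + 2r(s_{4}) + r(s_5)].
Sum ≈ -0.3154.

-0.3154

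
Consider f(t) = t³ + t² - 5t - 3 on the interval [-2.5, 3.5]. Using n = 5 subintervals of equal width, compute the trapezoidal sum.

17.85

Δt = (3.5 − (-2.5))/5 = 1.2.
f(-2.5) = 0.125, f(-1.3) = 2.993, f(-0.1) = -2.491, f(1.1) = -5.959, f(2.3) = 2.957, f(3.5) = 34.625.
T_5 = (Δt/2)·[f(t_0) + 2f(t_1) + ... + 2f(t_{4}) + f(t_5)].
Sum = 17.85.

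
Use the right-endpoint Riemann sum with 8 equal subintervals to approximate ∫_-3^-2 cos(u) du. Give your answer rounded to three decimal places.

-0.731

Δu = (-2 − (-3))/8 = 0.125.
Right endpoints: -2.875, -2.75, -2.625, -2.5, -2.375, -2.25, -2.125, -2.
f(-2.875) ≈ -0.965, f(-2.75) ≈ -0.924, f(-2.625) ≈ -0.870, f(-2.5) ≈ -0.801, f(-2.375) ≈ -0.720, f(-2.25) ≈ -0.628, f(-2.125) ≈ -0.526, f(-2) ≈ -0.416.
Sum = Δu · [f(-2.875) + f(-2.75) + f(-2.625) + ...].
Sum ≈ -0.731.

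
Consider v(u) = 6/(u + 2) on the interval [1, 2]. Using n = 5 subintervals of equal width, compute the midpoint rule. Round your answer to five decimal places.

Δu = (2 − 1)/5 = 0.2.
Midpoints: 1.1, 1.3, 1.5, 1.7, 1.9.
v(1.1) = 60/31, v(1.3) = 20/11, v(1.5) = 12/7, v(1.7) = 60/37, v(1.9) = 20/13.
Sum = Δu · [v(1.1) + v(1.3) + v(1.5) + v(1.7) + v(1.9)].
Sum ≈ 1.72561.

1.72561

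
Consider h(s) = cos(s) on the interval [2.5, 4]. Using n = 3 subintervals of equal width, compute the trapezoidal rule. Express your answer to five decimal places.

Δs = (4 − 2.5)/3 = 0.5.
h(2.5) ≈ -0.80114, h(3) ≈ -0.98999, h(3.5) ≈ -0.93646, h(4) ≈ -0.65364.
T_3 = (Δs/2)·[h(s_0) + 2h(s_1) + 2h(s_2) + h(s_3)].
Sum ≈ -1.32692.

-1.32692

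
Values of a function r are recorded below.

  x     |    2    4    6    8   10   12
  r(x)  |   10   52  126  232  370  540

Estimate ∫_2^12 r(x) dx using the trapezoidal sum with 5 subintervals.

2110

Δx = 2.
T_5 = (2/2)·[10 + 2·52 + 2·126 + 2·232 + 2·370 + 540] = 2110.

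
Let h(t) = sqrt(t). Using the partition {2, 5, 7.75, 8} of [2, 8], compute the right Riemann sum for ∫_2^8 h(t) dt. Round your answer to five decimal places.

15.07099

Subinterval widths: 3, 2.75, 0.25.
Right endpoints: 5, 7.75, 8.
h(5) ≈ 2.23607, h(7.75) ≈ 2.78388, h(8) ≈ 2.82843.
Sum = Σ Δt_i · h(t_i).
Sum ≈ 15.07099.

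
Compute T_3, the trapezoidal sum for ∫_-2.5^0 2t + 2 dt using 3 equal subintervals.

Δt = (0 − (-2.5))/3 = 5/6.
f(-2.5) = -3, f(-5/3) = -4/3, f(-5/6) = 1/3, f(0) = 2.
T_3 = (Δt/2)·[f(t_0) + 2f(t_1) + 2f(t_2) + f(t_3)].
Sum = -1.25.

-1.25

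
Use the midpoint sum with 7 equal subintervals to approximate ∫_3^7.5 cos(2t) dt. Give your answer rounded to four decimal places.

Δt = (7.5 − 3)/7 = 9/14.
Midpoints: 93/28, 111/28, 129/28, 5.25, 165/28, 183/28, 201/28.
f(93/28) ≈ 0.9360, f(111/28) ≈ -0.0745, f(129/28) ≈ -0.9779, f(5.25) ≈ -0.4755, f(165/28) ≈ 0.7105, f(183/28) ≈ 0.8751, f(201/28) ≈ -0.2182.
Sum = Δt · [f(93/28) + f(111/28) + f(129/28) + ...].
Sum ≈ 0.4985.

0.4985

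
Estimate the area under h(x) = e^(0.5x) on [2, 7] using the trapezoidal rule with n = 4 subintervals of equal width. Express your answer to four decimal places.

Δx = (7 − 2)/4 = 1.25.
h(2) ≈ 2.7183, h(3.25) ≈ 5.0784, h(4.5) ≈ 9.4877, h(5.75) ≈ 17.7254, h(7) ≈ 33.1155.
T_4 = (Δx/2)·[h(x_0) + 2h(x_1) + 2h(x_2) + 2h(x_3) + h(x_4)].
Sum ≈ 62.7606.

62.7606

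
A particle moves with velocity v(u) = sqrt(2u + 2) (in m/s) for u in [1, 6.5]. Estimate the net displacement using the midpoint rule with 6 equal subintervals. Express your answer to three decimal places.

Δu = (6.5 − 1)/6 = 11/12.
Midpoints: 35/24, 2.375, 79/24, 101/24, 5.125, 145/24.
v(35/24) ≈ 2.217, v(2.375) ≈ 2.598, v(79/24) ≈ 2.930, v(101/24) ≈ 3.227, v(5.125) ≈ 3.500, v(145/24) ≈ 3.753.
Sum = Δu · [v(35/24) + v(2.375) + v(79/24) + ...].
Sum ≈ 16.707.

16.707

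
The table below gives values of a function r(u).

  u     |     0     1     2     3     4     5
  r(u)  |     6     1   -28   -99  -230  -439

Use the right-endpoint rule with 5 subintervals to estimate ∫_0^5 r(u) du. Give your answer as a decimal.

-795

Δu = 1.
Sum = 1·[1 + (-28) + (-99) + (-230) + (-439)] = -795.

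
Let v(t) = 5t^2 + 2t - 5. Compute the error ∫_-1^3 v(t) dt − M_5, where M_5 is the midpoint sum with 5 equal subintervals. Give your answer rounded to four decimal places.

1.0667

Exact integral: ∫_-1^3 v(t) dt ≈ 34.666667.
M_5 = 33.6.
Error ≈ 34.666667 − 33.6 ≈ 1.0667.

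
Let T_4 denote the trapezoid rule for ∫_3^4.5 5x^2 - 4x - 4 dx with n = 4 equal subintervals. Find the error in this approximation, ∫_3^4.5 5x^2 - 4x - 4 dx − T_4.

Exact integral: ∫_3^4.5 f(x) dx = 78.375.
T_4 = 78.55078125.
Error = 78.375 − 78.55078125 = -0.17578125.

-0.17578125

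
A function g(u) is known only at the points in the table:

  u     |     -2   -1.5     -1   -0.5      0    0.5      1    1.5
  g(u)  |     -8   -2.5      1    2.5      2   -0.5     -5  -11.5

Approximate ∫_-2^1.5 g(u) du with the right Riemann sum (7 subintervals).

Δu = 0.5.
Sum = 0.5·[(-2.5) + 1 + 2.5 + 2 + (-0.5) + (-5) + (-11.5)] = -7.

-7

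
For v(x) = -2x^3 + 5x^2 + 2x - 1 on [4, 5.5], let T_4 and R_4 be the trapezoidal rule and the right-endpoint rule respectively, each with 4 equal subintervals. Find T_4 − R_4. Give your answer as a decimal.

T_4 ≈ -146.982422.
R_4 ≈ -171.451172.
T_4 − R_4 = 24.46875.

24.46875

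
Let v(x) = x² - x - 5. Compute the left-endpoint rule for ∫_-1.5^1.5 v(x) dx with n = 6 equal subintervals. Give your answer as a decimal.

Δx = (1.5 − (-1.5))/6 = 0.5.
Left endpoints: -1.5, -1, -0.5, 0, 0.5, 1.
v(-1.5) = -1.25, v(-1) = -3, v(-0.5) = -4.25, v(0) = -5, v(0.5) = -5.25, v(1) = -5.
Sum = Δx · [v(-1.5) + v(-1) + v(-0.5) + ...].
Sum = -11.875.

-11.875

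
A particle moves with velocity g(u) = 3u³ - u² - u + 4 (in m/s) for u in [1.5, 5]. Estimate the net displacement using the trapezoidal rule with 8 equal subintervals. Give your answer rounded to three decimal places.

Δu = (5 − 1.5)/8 = 0.4375.
g(1.5) = 10.375, g(1.9375) = 82445/4096, g(2.375) = 18521/512, g(2.8125) = 245839/4096, g(3.25) = 93.171875, g(3.6875) = 561721/4096, g(4.125) = 99035/512, g(4.5625) = 1079483/4096, g(5) = 349.
T_8 = (Δu/2)·[g(u_0) + 2g(u_1) + ... + 2g(u_{7}) + g(u_8)].
Sum ≈ 430.191.

430.191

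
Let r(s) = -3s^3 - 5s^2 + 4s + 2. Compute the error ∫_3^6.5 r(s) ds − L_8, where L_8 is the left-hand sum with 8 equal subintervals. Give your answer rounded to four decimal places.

Exact integral: ∫_3^6.5 r(s) ds ≈ -1617.255208.
L_8 ≈ -1426.778076.
Error ≈ -1617.255208 − (-1426.778076) ≈ -190.4771.

-190.4771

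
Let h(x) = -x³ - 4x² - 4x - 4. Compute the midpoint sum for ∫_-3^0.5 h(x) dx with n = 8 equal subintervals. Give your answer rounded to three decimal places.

Δx = (0.5 − (-3))/8 = 0.4375.
Midpoints: -2.78125, -2.34375, -1.90625, -1.46875, -1.03125, -0.59375, -0.15625, 0.28125.
h(-2.78125) = -75447/32768, h(-2.34375) = -121997/32768, h(-1.90625) = -130523/32768, h(-1.46875) = -117489/32768, h(-1.03125) = -99359/32768, h(-0.59375) = -92597/32768, h(-0.15625) = -113667/32768, h(0.28125) = -179033/32768.
Sum = Δx · [h(-2.78125) + h(-2.34375) + h(-1.90625) + ...].
Sum ≈ -12.418.

-12.418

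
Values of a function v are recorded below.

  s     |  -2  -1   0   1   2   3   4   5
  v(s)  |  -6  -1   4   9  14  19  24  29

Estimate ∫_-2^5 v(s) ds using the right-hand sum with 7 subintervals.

Δs = 1.
Sum = 1·[(-1) + 4 + 9 + 14 + 19 + 24 + 29] = 98.

98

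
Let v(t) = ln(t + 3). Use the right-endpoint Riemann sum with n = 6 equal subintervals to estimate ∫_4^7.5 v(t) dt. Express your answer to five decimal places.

Δt = (7.5 − 4)/6 = 7/12.
Right endpoints: 55/12, 31/6, 5.75, 19/3, 83/12, 7.5.
v(55/12) ≈ 2.02595, v(31/6) ≈ 2.10006, v(5.75) ≈ 2.16905, v(19/3) ≈ 2.23359, v(83/12) ≈ 2.29422, v(7.5) ≈ 2.35138.
Sum = Δt · [v(55/12) + v(31/6) + v(5.75) + ...].
Sum ≈ 7.68498.

7.68498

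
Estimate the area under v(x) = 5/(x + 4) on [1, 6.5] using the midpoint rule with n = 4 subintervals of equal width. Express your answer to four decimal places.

3.6977

Δx = (6.5 − 1)/4 = 1.375.
Midpoints: 1.6875, 3.0625, 4.4375, 5.8125.
v(1.6875) = 80/91, v(3.0625) = 80/113, v(4.4375) = 16/27, v(5.8125) = 80/157.
Sum = Δx · [v(1.6875) + v(3.0625) + v(4.4375) + v(5.8125)].
Sum ≈ 3.6977.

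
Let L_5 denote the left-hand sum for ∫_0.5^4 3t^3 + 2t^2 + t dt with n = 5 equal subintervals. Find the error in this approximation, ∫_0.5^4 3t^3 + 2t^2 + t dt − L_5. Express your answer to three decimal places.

Exact integral: ∫_0.5^4 f(t) dt ≈ 242.41146.
L_5 = 169.4525.
Error ≈ 242.41146 − 169.4525 ≈ 72.959.

72.959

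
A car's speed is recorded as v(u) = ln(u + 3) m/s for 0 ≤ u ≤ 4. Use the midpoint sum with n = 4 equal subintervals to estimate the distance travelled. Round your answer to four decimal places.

6.3334

Δu = (4 − 0)/4 = 1.
Midpoints: 0.5, 1.5, 2.5, 3.5.
v(0.5) ≈ 1.2528, v(1.5) ≈ 1.5041, v(2.5) ≈ 1.7047, v(3.5) ≈ 1.8718.
Sum = Δu · [v(0.5) + v(1.5) + v(2.5) + v(3.5)].
Sum ≈ 6.3334.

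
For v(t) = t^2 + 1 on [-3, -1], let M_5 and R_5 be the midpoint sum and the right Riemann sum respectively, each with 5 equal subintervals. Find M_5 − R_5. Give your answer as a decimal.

1.52

M_5 = 10.64.
R_5 = 9.12.
M_5 − R_5 = 1.52.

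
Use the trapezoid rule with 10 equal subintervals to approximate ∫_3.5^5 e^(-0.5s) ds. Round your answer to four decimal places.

Δs = (5 − 3.5)/10 = 0.15.
f(3.5) ≈ 0.1738, f(3.65) ≈ 0.1612, f(3.8) ≈ 0.1496, f(3.95) ≈ 0.1388, f(4.1) ≈ 0.1287, f(4.25) ≈ 0.1194, f(4.4) ≈ 0.1108, f(4.55) ≈ 0.1028, f(4.7) ≈ 0.0954, f(4.85) ≈ 0.0885, f(5) ≈ 0.0821.
T_10 = (Δs/2)·[f(s_0) + 2f(s_1) + ... + 2f(s_{9}) + f(s_10)].
Sum ≈ 0.1835.

0.1835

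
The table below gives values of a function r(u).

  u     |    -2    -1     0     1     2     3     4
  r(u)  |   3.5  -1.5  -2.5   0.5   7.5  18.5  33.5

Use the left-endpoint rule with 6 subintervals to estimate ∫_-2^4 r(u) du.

26

Δu = 1.
Sum = 1·[3.5 + (-1.5) + (-2.5) + 0.5 + 7.5 + 18.5] = 26.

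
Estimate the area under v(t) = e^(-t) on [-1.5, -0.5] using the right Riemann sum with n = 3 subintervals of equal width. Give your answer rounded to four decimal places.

Δt = (-0.5 − (-1.5))/3 = 1/3.
Right endpoints: -7/6, -5/6, -0.5.
v(-7/6) ≈ 3.2113, v(-5/6) ≈ 2.3010, v(-0.5) ≈ 1.6487.
Sum = Δt · [v(-7/6) + v(-5/6) + v(-0.5)].
Sum ≈ 2.3870.

2.3870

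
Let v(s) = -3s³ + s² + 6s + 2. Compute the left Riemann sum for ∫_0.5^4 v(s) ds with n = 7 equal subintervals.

-80.5

Δs = (4 − 0.5)/7 = 0.5.
Left endpoints: 0.5, 1, 1.5, 2, 2.5, 3, 3.5.
v(0.5) = 4.875, v(1) = 6, v(1.5) = 3.125, v(2) = -6, v(2.5) = -23.625, v(3) = -52, v(3.5) = -93.375.
Sum = Δs · [v(0.5) + v(1) + v(1.5) + ...].
Sum = -80.5.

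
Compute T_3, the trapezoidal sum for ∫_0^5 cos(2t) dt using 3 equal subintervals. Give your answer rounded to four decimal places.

Δt = (5 − 0)/3 = 5/3.
f(0) ≈ 1.0000, f(5/3) ≈ -0.9817, f(10/3) ≈ 0.9274, f(5) ≈ -0.8391.
T_3 = (Δt/2)·[f(t_0) + 2f(t_1) + 2f(t_2) + f(t_3)].
Sum ≈ 0.0436.

0.0436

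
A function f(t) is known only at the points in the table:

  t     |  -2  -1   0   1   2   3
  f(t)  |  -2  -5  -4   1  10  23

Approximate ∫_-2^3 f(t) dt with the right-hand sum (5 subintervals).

Δt = 1.
Sum = 1·[(-5) + (-4) + 1 + 10 + 23] = 25.

25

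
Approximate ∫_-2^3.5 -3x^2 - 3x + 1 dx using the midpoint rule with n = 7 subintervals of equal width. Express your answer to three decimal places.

Δx = (3.5 − (-2))/7 = 11/14.
Midpoints: -45/28, -23/28, -1/28, 0.75, 43/28, 65/28, 87/28.
f(-45/28) = -1511/784, f(-23/28) = 1129/784, f(-1/28) = 865/784, f(0.75) = -2.9375, f(43/28) = -8375/784, f(65/28) = -17351/784, f(87/28) = -29231/784.
Sum = Δx · [f(-45/28) + f(-23/28) + f(-1/28) + ...].
Sum ≈ -56.901.

-56.901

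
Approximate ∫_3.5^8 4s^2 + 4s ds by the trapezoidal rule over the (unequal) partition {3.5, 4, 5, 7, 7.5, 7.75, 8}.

Subinterval widths: 0.5, 1, 2, 0.5, 0.25, 0.25.
f(3.5) = 63, f(4) = 80, f(5) = 120, f(7) = 224, f(7.5) = 255, f(7.75) = 271.25, f(8) = 288.
On each subinterval the trapezoid contributes (Δs_i/2)·[f(s_{i-1}) + f(s_i)].
Sum = 735.1875.

735.1875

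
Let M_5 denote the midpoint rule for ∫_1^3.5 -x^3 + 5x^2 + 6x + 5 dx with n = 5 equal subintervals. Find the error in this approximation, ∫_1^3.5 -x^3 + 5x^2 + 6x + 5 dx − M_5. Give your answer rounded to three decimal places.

Exact integral: ∫_1^3.5 f(x) dx ≈ 78.77604.
M_5 = 78.8671875.
Error ≈ 78.77604 − 78.8671875 ≈ -0.091.

-0.091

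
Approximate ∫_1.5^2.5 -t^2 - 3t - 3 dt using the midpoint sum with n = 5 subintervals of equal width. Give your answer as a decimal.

-13.08

Δt = (2.5 − 1.5)/5 = 0.2.
Midpoints: 1.6, 1.8, 2, 2.2, 2.4.
f(1.6) = -10.36, f(1.8) = -11.64, f(2) = -13, f(2.2) = -14.44, f(2.4) = -15.96.
Sum = Δt · [f(1.6) + f(1.8) + f(2) + f(2.2) + f(2.4)].
Sum = -13.08.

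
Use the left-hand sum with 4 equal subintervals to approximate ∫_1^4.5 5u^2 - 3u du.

86.05078125

Δu = (4.5 − 1)/4 = 0.875.
Left endpoints: 1, 1.875, 2.75, 3.625.
f(1) = 2, f(1.875) = 11.953125, f(2.75) = 29.5625, f(3.625) = 54.828125.
Sum = Δu · [f(1) + f(1.875) + f(2.75) + f(3.625)].
Sum = 86.05078125.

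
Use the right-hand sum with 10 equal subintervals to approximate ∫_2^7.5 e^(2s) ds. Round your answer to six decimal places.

Δs = (7.5 − 2)/10 = 0.55.
Right endpoints: 2.55, 3.1, 3.65, 4.2, 4.75, 5.3, 5.85, 6.4, 6.95, 7.5.
f(2.55) ≈ 164.021907, f(3.1) ≈ 492.749041, f(3.65) ≈ 1480.299928, f(4.2) ≈ 4447.066748, f(4.75) ≈ 13359.726830, f(5.3) ≈ 40134.837431, f(5.85) ≈ 120571.714986, f(6.4) ≈ 362217.449611, f(6.95) ≈ 1088161.355403, f(7.5) ≈ 3269017.372472.
Sum = Δs · [f(2.55) + f(3.1) + f(3.65) + ...].
Sum ≈ 2695025.626896.

2695025.626896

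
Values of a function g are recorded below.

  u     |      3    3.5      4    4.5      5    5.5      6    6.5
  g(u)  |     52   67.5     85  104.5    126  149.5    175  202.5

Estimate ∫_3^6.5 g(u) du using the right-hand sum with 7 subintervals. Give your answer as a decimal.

455

Δu = 0.5.
Sum = 0.5·[67.5 + 85 + 104.5 + 126 + 149.5 + 175 + 202.5] = 455.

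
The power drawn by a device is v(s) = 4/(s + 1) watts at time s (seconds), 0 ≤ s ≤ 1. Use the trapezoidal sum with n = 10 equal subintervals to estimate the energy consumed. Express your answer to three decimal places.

Δs = (1 − 0)/10 = 0.1.
v(0) = 4, v(0.1) = 40/11, v(0.2) = 10/3, v(0.3) = 40/13, v(0.4) = 20/7, v(0.5) = 8/3, v(0.6) = 2.5, v(0.7) = 40/17, v(0.8) = 20/9, v(0.9) = 40/19, v(1) = 2.
T_10 = (Δs/2)·[v(s_0) + 2v(s_1) + ... + 2v(s_{9}) + v(s_10)].
Sum ≈ 2.775.

2.775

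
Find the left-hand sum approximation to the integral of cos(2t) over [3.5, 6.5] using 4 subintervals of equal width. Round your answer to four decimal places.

Δt = (6.5 − 3.5)/4 = 0.75.
Left endpoints: 3.5, 4.25, 5, 5.75.
f(3.5) ≈ 0.7539, f(4.25) ≈ -0.6020, f(5) ≈ -0.8391, f(5.75) ≈ 0.4833.
Sum = Δt · [f(3.5) + f(4.25) + f(5) + f(5.75)].
Sum ≈ -0.1529.

-0.1529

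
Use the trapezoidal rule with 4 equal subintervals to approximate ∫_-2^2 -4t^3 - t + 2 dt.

Δt = (2 − (-2))/4 = 1.
f(-2) = 36, f(-1) = 7, f(0) = 2, f(1) = -3, f(2) = -32.
T_4 = (Δt/2)·[f(t_0) + 2f(t_1) + 2f(t_2) + 2f(t_3) + f(t_4)].
Sum = 8.

8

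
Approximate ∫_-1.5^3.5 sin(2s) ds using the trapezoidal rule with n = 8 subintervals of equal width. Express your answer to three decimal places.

-0.755

Δs = (3.5 − (-1.5))/8 = 0.625.
f(-1.5) ≈ -0.141, f(-0.875) ≈ -0.984, f(-0.25) ≈ -0.479, f(0.375) ≈ 0.682, f(1) ≈ 0.909, f(1.625) ≈ -0.108, f(2.25) ≈ -0.978, f(2.875) ≈ -0.508, f(3.5) ≈ 0.657.
T_8 = (Δs/2)·[f(s_0) + 2f(s_1) + ... + 2f(s_{7}) + f(s_8)].
Sum ≈ -0.755.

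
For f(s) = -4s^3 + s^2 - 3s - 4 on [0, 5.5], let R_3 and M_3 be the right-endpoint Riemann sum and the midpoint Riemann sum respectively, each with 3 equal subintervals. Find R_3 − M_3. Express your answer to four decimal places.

-745.3264

R_3 ≈ -1623.009259.
M_3 ≈ -877.682870.
R_3 − M_3 ≈ -745.3264.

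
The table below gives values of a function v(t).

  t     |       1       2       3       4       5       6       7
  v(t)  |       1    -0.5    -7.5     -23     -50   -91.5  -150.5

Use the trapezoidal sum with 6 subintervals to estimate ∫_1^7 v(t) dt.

Δt = 1.
T_6 = (1/2)·[1 + 2·(-0.5) + 2·(-7.5) + 2·(-23) + 2·(-50) + 2·(-91.5) + (-150.5)] = -247.25.

-247.25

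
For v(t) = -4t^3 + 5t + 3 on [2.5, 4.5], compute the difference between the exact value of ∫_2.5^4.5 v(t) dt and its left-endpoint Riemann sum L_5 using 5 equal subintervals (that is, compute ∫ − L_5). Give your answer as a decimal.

-56.16

Exact integral: ∫_2.5^4.5 v(t) dt = -330.
L_5 = -273.84.
Error = -330 − (-273.84) = -56.16.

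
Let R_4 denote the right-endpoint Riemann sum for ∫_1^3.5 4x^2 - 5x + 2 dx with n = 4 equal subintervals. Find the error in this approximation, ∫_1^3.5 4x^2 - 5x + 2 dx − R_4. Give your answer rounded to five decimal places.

-10.80729

Exact integral: ∫_1^3.5 f(x) dx ≈ 32.7083333.
R_4 = 43.515625.
Error ≈ 32.7083333 − 43.515625 ≈ -10.80729.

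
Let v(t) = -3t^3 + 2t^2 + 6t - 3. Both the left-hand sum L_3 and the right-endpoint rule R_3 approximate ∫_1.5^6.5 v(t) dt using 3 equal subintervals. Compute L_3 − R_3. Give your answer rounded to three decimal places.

L_3 ≈ -541.41204.
R_3 ≈ -1714.32870.
L_3 − R_3 ≈ 1172.917.

1172.917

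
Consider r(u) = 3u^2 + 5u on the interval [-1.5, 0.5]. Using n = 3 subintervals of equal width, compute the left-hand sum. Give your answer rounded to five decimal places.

-2.38889

Δu = (0.5 − (-1.5))/3 = 2/3.
Left endpoints: -1.5, -5/6, -1/6.
r(-1.5) = -0.75, r(-5/6) = -25/12, r(-1/6) = -0.75.
Sum = Δu · [r(-1.5) + r(-5/6) + r(-1/6)].
Sum ≈ -2.38889.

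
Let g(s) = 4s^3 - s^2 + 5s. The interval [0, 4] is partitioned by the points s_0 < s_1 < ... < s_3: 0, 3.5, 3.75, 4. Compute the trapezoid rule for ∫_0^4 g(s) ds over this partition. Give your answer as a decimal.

417.8125

Subinterval widths: 3.5, 0.25, 0.25.
g(0) = 0, g(3.5) = 176.75, g(3.75) = 215.625, g(4) = 260.
On each subinterval the trapezoid contributes (Δs_i/2)·[g(s_{i-1}) + g(s_i)].
Sum = 417.8125.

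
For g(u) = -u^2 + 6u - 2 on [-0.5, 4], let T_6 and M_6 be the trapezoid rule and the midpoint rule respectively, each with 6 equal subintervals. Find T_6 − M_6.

-0.6328125

T_6 = 16.453125.
M_6 = 17.0859375.
T_6 − M_6 = -0.6328125.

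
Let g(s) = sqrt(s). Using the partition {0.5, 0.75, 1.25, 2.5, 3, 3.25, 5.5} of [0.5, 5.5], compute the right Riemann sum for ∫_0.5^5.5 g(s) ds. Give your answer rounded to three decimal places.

Subinterval widths: 0.25, 0.5, 1.25, 0.5, 0.25, 2.25.
Right endpoints: 0.75, 1.25, 2.5, 3, 3.25, 5.5.
g(0.75) ≈ 0.866, g(1.25) ≈ 1.118, g(2.5) ≈ 1.581, g(3) ≈ 1.732, g(3.25) ≈ 1.803, g(5.5) ≈ 2.345.
Sum = Σ Δs_i · g(s_i).
Sum ≈ 9.345.

9.345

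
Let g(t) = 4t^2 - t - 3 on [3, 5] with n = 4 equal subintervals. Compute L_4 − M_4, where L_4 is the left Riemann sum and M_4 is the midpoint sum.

L_4 = 101.5.
M_4 = 116.5.
L_4 − M_4 = -15.

-15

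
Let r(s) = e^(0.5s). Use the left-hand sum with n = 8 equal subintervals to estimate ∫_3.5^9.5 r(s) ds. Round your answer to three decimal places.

Δs = (9.5 − 3.5)/8 = 0.75.
Left endpoints: 3.5, 4.25, 5, 5.75, 6.5, 7.25, 8, 8.75.
r(3.5) ≈ 5.755, r(4.25) ≈ 8.373, r(5) ≈ 12.182, r(5.75) ≈ 17.725, r(6.5) ≈ 25.790, r(7.25) ≈ 37.525, r(8) ≈ 54.598, r(8.75) ≈ 79.440.
Sum = Δs · [r(3.5) + r(4.25) + r(5) + ...].
Sum ≈ 181.041.

181.041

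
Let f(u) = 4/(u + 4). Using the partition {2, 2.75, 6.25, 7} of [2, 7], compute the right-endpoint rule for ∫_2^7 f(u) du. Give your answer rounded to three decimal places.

2.083

Subinterval widths: 0.75, 3.5, 0.75.
Right endpoints: 2.75, 6.25, 7.
f(2.75) = 16/27, f(6.25) = 16/41, f(7) = 4/11.
Sum = Σ Δu_i · f(u_i).
Sum ≈ 2.083.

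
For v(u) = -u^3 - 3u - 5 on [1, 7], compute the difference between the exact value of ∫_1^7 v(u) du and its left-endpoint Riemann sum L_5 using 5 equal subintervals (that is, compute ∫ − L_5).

Exact integral: ∫_1^7 v(u) du = -702.
L_5 = -503.28.
Error = -702 − (-503.28) = -198.72.

-198.72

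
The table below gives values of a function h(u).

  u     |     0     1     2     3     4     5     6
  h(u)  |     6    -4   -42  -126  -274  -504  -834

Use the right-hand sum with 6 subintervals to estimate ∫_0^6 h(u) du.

Δu = 1.
Sum = 1·[(-4) + (-42) + (-126) + (-274) + (-504) + (-834)] = -1784.

-1784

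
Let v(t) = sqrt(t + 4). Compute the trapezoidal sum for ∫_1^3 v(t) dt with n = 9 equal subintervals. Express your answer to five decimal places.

4.89314

Δt = (3 − 1)/9 = 2/9.
v(1) ≈ 2.23607, v(11/9) ≈ 2.28522, v(13/9) ≈ 2.33333, v(5/3) ≈ 2.38048, v(17/9) ≈ 2.42670, v(19/9) ≈ 2.47207, v(7/3) ≈ 2.51661, v(23/9) ≈ 2.56038, v(25/9) ≈ 2.60342, v(3) ≈ 2.64575.
T_9 = (Δt/2)·[v(t_0) + 2v(t_1) + ... + 2v(t_{8}) + v(t_9)].
Sum ≈ 4.89314.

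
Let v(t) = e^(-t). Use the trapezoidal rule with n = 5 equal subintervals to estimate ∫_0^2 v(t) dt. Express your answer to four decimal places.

0.8762

Δt = (2 − 0)/5 = 0.4.
v(0) ≈ 1.0000, v(0.4) ≈ 0.6703, v(0.8) ≈ 0.4493, v(1.2) ≈ 0.3012, v(1.6) ≈ 0.2019, v(2) ≈ 0.1353.
T_5 = (Δt/2)·[v(t_0) + 2v(t_1) + ... + 2v(t_{4}) + v(t_5)].
Sum ≈ 0.8762.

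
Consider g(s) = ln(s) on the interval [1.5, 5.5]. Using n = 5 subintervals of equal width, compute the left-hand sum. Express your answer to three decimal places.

4.223

Δs = (5.5 − 1.5)/5 = 0.8.
Left endpoints: 1.5, 2.3, 3.1, 3.9, 4.7.
g(1.5) ≈ 0.405, g(2.3) ≈ 0.833, g(3.1) ≈ 1.131, g(3.9) ≈ 1.361, g(4.7) ≈ 1.548.
Sum = Δs · [g(1.5) + g(2.3) + g(3.1) + g(3.9) + g(4.7)].
Sum ≈ 4.223.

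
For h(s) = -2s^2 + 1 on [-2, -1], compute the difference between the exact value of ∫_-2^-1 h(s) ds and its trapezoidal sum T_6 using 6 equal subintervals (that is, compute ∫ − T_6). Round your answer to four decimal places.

0.0093

Exact integral: ∫_-2^-1 h(s) ds ≈ -3.666667.
T_6 ≈ -3.675926.
Error ≈ -3.666667 − (-3.675926) ≈ 0.0093.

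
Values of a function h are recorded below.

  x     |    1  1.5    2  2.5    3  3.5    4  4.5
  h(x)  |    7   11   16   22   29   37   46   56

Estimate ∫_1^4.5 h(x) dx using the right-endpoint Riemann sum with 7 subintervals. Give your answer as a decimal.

Δx = 0.5.
Sum = 0.5·[11 + 16 + 22 + 29 + 37 + 46 + 56] = 108.5.

108.5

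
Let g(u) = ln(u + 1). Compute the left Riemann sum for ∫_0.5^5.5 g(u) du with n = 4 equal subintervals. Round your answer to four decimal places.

Δu = (5.5 − 0.5)/4 = 1.25.
Left endpoints: 0.5, 1.75, 3, 4.25.
g(0.5) ≈ 0.4055, g(1.75) ≈ 1.0116, g(3) ≈ 1.3863, g(4.25) ≈ 1.6582.
Sum = Δu · [g(0.5) + g(1.75) + g(3) + g(4.25)].
Sum ≈ 5.5770.

5.5770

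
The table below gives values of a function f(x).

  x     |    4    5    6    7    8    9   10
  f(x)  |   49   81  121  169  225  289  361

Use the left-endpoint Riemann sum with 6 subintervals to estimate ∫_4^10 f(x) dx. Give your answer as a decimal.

934

Δx = 1.
Sum = 1·[49 + 81 + 121 + 169 + 225 + 289] = 934.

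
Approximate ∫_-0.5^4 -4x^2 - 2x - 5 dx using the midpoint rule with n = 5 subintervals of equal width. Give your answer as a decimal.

-122.535

Δx = (4 − (-0.5))/5 = 0.9.
Midpoints: -0.05, 0.85, 1.75, 2.65, 3.55.
f(-0.05) = -4.91, f(0.85) = -9.59, f(1.75) = -20.75, f(2.65) = -38.39, f(3.55) = -62.51.
Sum = Δx · [f(-0.05) + f(0.85) + f(1.75) + f(2.65) + f(3.55)].
Sum = -122.535.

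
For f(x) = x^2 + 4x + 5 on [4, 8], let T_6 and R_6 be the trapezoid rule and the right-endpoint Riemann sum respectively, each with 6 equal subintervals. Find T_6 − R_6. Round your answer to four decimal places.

-21.3333

T_6 ≈ 265.629630.
R_6 ≈ 286.962963.
T_6 − R_6 ≈ -21.3333.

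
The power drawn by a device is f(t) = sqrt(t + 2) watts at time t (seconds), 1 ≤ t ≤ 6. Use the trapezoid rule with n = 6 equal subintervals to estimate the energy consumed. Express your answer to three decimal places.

11.614

Δt = (6 − 1)/6 = 5/6.
f(1) ≈ 1.732, f(11/6) ≈ 1.958, f(8/3) ≈ 2.160, f(3.5) ≈ 2.345, f(13/3) ≈ 2.517, f(31/6) ≈ 2.677, f(6) ≈ 2.828.
T_6 = (Δt/2)·[f(t_0) + 2f(t_1) + ... + 2f(t_{5}) + f(t_6)].
Sum ≈ 11.614.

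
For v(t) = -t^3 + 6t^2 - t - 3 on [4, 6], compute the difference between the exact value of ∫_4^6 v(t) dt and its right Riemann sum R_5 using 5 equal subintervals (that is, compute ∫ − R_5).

Exact integral: ∫_4^6 v(t) dt = 28.
R_5 = 20.72.
Error = 28 − 20.72 = 7.28.

7.28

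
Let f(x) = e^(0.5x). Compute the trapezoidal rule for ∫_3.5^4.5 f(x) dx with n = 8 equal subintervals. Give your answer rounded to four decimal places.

7.4687

Δx = (4.5 − 3.5)/8 = 0.125.
f(3.5) ≈ 5.7546, f(3.625) ≈ 6.1257, f(3.75) ≈ 6.5208, f(3.875) ≈ 6.9414, f(4) ≈ 7.3891, f(4.125) ≈ 7.8656, f(4.25) ≈ 8.3729, f(4.375) ≈ 8.9129, f(4.5) ≈ 9.4877.
T_8 = (Δx/2)·[f(x_0) + 2f(x_1) + ... + 2f(x_{7}) + f(x_8)].
Sum ≈ 7.4687.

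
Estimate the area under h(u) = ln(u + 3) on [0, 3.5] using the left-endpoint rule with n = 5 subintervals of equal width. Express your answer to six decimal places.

5.092954

Δu = (3.5 − 0)/5 = 0.7.
Left endpoints: 0, 0.7, 1.4, 2.1, 2.8.
h(0) ≈ 1.098612, h(0.7) ≈ 1.308333, h(1.4) ≈ 1.481605, h(2.1) ≈ 1.629241, h(2.8) ≈ 1.757858.
Sum = Δu · [h(0) + h(0.7) + h(1.4) + h(2.1) + h(2.8)].
Sum ≈ 5.092954.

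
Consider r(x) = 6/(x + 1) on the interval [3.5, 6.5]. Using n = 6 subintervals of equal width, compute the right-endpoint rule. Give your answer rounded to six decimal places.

2.935564

Δx = (6.5 − 3.5)/6 = 0.5.
Right endpoints: 4, 4.5, 5, 5.5, 6, 6.5.
r(4) = 1.2, r(4.5) = 12/11, r(5) = 1, r(5.5) = 12/13, r(6) = 6/7, r(6.5) = 0.8.
Sum = Δx · [r(4) + r(4.5) + r(5) + ...].
Sum ≈ 2.935564.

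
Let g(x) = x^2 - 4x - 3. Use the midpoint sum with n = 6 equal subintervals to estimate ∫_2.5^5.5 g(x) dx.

Δx = (5.5 − 2.5)/6 = 0.5.
Midpoints: 2.75, 3.25, 3.75, 4.25, 4.75, 5.25.
g(2.75) = -6.4375, g(3.25) = -5.4375, g(3.75) = -3.9375, g(4.25) = -1.9375, g(4.75) = 0.5625, g(5.25) = 3.5625.
Sum = Δx · [g(2.75) + g(3.25) + g(3.75) + ...].
Sum = -6.8125.

-6.8125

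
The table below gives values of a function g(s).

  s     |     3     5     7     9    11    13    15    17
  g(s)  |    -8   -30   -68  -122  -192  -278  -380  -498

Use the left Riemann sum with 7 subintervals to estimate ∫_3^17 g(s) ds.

-2156

Δs = 2.
Sum = 2·[(-8) + (-30) + (-68) + (-122) + (-192) + (-278) + (-380)] = -2156.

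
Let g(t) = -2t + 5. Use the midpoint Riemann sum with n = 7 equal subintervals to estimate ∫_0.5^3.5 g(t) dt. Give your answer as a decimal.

3

Δt = (3.5 − 0.5)/7 = 3/7.
Midpoints: 5/7, 8/7, 11/7, 2, 17/7, 20/7, 23/7.
g(5/7) = 25/7, g(8/7) = 19/7, g(11/7) = 13/7, g(2) = 1, g(17/7) = 1/7, g(20/7) = -5/7, g(23/7) = -11/7.
Sum = Δt · [g(5/7) + g(8/7) + g(11/7) + ...].
Sum = 3.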